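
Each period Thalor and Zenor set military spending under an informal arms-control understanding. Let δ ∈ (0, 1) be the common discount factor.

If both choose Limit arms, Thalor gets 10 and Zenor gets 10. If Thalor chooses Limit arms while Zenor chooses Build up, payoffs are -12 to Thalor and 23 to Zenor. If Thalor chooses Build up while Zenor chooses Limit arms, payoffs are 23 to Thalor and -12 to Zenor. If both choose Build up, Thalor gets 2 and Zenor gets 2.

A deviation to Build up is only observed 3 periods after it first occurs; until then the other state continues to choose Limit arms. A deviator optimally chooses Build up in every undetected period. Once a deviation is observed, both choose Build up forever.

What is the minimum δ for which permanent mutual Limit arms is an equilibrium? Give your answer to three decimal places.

A deviator earns 23 for 3 periods, then 2 forever; cooperating earns 10 forever. Multiplying the IC by (1−δ):
10 ≥ 23(1−δ^3) + 2δ^3, so 21·δ^3 ≥ 13 and δ^3 ≥ 13/21.
δ ≥ (13/21)^(1/3) ≈ 0.852.

0.852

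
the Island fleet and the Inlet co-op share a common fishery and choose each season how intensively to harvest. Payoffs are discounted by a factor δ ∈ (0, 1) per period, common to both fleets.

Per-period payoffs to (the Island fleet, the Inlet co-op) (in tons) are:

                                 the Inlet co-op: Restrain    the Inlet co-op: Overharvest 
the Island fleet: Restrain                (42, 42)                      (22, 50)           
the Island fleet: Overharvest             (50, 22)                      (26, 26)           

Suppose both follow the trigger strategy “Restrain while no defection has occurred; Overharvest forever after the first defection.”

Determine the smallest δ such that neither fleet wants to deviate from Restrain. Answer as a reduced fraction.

1/3

Under grim trigger the critical discount factor is (T−C)/(T−P) with T = 50, C = 42, P = 26.
δ* = (50−42)/(50−26) = 8/24 = 1/3.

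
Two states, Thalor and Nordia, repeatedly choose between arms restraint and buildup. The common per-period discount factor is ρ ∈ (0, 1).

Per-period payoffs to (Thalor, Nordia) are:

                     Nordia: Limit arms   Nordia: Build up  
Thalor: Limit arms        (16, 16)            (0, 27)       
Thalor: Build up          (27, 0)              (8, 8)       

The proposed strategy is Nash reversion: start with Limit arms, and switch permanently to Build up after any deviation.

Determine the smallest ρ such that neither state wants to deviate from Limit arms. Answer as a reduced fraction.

Under grim trigger the critical discount factor is (T−C)/(T−P) with T = 27, C = 16, P = 8.
ρ* = (27−16)/(27−8) = 11/19.

11/19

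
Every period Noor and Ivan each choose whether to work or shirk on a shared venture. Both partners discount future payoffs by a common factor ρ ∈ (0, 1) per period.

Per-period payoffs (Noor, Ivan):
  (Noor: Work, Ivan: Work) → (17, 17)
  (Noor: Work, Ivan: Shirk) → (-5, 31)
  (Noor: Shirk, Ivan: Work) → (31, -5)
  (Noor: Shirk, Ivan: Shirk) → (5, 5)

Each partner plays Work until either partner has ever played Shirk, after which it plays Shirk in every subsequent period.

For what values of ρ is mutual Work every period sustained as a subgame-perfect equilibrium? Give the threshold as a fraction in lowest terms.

Under grim trigger the critical discount factor is (T−C)/(T−P) with T = 31, C = 17, P = 5.
ρ* = (31−17)/(31−5) = 14/26 = 7/13.

7/13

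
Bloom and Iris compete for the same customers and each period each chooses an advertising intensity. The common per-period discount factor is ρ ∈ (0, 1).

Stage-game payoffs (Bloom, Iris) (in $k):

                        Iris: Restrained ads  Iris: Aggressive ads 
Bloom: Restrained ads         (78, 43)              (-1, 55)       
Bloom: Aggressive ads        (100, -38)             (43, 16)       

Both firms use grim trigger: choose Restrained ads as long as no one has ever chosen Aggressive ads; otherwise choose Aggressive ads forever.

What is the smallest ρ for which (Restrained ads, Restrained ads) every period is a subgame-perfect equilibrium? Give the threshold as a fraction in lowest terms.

Bloom's threshold: (100−78)/(100−43) = 22/57.
Iris's threshold: (55−43)/(55−16) = 4/13.
22/57 > 4/13, so Bloom binds and ρ* = 22/57.

22/57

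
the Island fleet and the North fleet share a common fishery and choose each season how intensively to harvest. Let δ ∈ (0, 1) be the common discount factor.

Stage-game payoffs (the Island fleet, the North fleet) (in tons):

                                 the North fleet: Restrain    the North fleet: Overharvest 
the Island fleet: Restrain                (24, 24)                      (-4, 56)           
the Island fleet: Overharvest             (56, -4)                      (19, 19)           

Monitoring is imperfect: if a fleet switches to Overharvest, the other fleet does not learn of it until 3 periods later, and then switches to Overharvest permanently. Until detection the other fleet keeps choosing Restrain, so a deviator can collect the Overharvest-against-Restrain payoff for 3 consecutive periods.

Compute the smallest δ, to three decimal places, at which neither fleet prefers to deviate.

The best deviation is to choose Overharvest for all 3 undetected periods, earning 56 each, then 19 forever once detected.
Deviation value: 56(1−δ^3)/(1−δ) + 19δ^3/(1−δ); cooperation value: 24/(1−δ).
IC: 24 ≥ 56(1−δ^3) + 19δ^3 = 56 − 37δ^3.
So δ^3 ≥ 32/37, giving δ ≥ (32/37)^(1/3) ≈ 0.953.

0.953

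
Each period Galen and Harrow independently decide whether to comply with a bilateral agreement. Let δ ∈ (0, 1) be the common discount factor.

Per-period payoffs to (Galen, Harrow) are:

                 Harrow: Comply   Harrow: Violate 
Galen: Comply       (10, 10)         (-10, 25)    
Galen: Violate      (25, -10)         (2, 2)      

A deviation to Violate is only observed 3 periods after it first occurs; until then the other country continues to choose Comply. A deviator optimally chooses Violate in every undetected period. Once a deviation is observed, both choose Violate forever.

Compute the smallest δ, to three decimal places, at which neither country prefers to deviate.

A deviator earns 25 for 3 periods, then 2 forever; cooperating earns 10 forever. Multiplying the IC by (1−δ):
10 ≥ 25(1−δ^3) + 2δ^3, so 23·δ^3 ≥ 15 and δ^3 ≥ 15/23.
δ ≥ (15/23)^(1/3) ≈ 0.867.

0.867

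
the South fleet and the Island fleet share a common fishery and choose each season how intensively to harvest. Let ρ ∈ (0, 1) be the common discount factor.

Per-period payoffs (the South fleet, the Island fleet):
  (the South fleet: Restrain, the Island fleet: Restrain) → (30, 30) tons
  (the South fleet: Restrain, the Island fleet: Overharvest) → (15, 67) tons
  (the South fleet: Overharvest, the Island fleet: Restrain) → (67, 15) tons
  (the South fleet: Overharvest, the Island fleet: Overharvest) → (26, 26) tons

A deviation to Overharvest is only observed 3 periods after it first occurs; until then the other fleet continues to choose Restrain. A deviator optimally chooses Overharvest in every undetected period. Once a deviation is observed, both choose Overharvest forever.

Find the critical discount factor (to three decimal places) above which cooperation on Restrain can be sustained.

The best deviation is to choose Overharvest for all 3 undetected periods, earning 67 each, then 26 forever once detected.
Deviation value: 67(1−ρ^3)/(1−ρ) + 26ρ^3/(1−ρ); cooperation value: 30/(1−ρ).
IC: 30 ≥ 67(1−ρ^3) + 26ρ^3 = 67 − 41ρ^3.
So ρ^3 ≥ 37/41, giving ρ ≥ (37/41)^(1/3) ≈ 0.966.

0.966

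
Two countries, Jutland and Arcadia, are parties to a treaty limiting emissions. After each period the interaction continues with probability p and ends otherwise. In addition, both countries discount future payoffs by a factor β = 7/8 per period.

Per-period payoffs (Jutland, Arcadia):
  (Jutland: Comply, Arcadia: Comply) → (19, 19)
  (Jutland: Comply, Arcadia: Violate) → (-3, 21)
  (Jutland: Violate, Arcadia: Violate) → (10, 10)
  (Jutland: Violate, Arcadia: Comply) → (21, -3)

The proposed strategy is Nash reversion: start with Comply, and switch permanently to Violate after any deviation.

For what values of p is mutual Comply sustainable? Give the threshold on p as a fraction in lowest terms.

16/77

With continuation probability p and discount β, the effective per-period discount factor is βp.
Grim-trigger IC: βp ≥ (21−19)/(21−10) = 2/11.
So p ≥ (2/11)/(7/8) = 16/77.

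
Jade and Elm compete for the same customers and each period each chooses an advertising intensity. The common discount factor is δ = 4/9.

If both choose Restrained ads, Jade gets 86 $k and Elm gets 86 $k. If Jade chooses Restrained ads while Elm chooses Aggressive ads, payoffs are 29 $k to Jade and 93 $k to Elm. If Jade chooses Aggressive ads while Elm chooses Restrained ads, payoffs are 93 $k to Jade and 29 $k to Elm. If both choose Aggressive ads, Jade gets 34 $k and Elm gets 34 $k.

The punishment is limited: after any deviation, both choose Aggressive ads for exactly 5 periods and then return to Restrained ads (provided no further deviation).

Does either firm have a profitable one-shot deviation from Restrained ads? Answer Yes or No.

A one-shot deviation gives 93 now, then 34 for 5 periods, then back to 86.
Gain from deviating: (93−86) today; loss: (86−34) in each of the next 5 periods.
No-deviation condition: (86−34)(δ+…+δ^5) ≥ 93−86, i.e. δ+…+δ^5 ≥ 7/52.
At δ = 4/9: δ+…+δ^5 = 0.7861 ≥ 0.1346.
So cooperation is sustainable.

No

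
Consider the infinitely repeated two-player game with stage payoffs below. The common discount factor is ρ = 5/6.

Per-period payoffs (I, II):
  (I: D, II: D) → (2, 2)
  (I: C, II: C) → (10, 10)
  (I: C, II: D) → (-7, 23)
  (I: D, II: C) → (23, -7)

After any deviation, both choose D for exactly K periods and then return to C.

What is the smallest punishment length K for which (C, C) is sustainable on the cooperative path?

IC: ρ(1−ρ^K)/(1−ρ) ≥ (23−10)/(10−2) = 13/8.
With ρ = 5/6: need 1 − ρ^K ≥ 13/8·(1−5/6)/(5/6), i.e. ρ^K ≤ 0.6750.
Since (5/6)^2 = 0.6944 and (5/6)^3 = 0.5787, the smallest such K is 3.

3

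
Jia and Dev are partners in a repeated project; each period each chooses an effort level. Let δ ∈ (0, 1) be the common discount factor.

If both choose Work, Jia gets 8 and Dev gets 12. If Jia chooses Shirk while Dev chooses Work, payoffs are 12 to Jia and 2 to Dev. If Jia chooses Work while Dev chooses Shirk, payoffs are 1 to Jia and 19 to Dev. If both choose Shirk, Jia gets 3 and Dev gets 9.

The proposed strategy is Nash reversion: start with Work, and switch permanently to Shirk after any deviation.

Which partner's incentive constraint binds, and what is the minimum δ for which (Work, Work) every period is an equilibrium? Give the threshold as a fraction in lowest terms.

Dev; δ ≥ 7/10

Jia: cooperation gives 8 each period; deviation gives 12 once then 3 forever.
  8/(1−δ) ≥ 12 + 3δ/(1−δ) ⇒ δ ≥ 4/9.
Dev: cooperation gives 12 each period; deviation gives 19 once then 9 forever.
  δ ≥ 7/10.
Both must hold, so the binding constraint is Dev's: δ ≥ 7/10.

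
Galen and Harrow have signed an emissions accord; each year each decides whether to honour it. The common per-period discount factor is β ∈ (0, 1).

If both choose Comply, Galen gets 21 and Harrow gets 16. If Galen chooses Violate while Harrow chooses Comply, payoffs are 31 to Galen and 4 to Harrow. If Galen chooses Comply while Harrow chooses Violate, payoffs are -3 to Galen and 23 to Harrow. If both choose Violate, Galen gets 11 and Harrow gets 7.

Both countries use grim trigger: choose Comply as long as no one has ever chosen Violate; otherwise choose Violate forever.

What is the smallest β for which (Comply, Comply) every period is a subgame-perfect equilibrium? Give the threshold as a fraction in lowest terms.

For Galen: deviation gain 31−21 = 10, per-period punishment loss 21−11 = 10. IC gives β ≥ 10/20 = 1/2.
For Harrow: gain 7, loss 9 per period, so β ≥ 7/16.
The tighter constraint is Galen's, so cooperation needs β ≥ 1/2.

1/2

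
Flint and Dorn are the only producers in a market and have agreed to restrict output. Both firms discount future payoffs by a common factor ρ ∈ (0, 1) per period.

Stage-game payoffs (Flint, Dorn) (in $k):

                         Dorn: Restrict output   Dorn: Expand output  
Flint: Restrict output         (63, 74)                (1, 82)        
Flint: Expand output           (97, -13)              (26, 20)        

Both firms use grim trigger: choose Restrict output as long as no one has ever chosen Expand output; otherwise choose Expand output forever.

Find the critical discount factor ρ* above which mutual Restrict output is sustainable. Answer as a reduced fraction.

34/71

Flint: cooperation gives 63 each period; deviation gives 97 once then 26 forever.
  63/(1−ρ) ≥ 97 + 26ρ/(1−ρ) ⇒ ρ ≥ 34/71.
Dorn: cooperation gives 74 each period; deviation gives 82 once then 20 forever.
  ρ ≥ 8/62 = 4/31.
Both must hold, so the binding constraint is Flint's: ρ ≥ 34/71.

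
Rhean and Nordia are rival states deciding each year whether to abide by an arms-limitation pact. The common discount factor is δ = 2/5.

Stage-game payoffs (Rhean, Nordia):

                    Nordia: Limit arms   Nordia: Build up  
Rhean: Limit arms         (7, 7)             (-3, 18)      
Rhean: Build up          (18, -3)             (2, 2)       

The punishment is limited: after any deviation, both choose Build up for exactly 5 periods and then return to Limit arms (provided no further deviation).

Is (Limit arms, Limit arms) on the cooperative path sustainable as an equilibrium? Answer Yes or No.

No

IC: δ+…+δ^5 ≥ (18−7)/(7−2) = 11/5.
At δ = 2/5: partial sum = 0.6598 < 2.2000. Cooperation not sustainable.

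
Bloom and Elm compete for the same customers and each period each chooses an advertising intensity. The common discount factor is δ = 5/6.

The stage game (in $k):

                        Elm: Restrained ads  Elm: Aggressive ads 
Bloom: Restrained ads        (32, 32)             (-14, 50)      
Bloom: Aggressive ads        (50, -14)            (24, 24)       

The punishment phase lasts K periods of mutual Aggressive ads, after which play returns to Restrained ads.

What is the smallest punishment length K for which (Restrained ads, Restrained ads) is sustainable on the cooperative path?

No profitable deviation requires (32−24)(δ+…+δ^K) ≥ 50−32, i.e. δ+…+δ^K ≥ 9/4 ≈ 2.2500.
With δ = 5/6, the partial sums are K=1: 0.8333, K=2: 1.5278, K=3: 2.1065, K=4: 2.5887.
K = 4 is the first length at which the sum reaches 2.2500.

4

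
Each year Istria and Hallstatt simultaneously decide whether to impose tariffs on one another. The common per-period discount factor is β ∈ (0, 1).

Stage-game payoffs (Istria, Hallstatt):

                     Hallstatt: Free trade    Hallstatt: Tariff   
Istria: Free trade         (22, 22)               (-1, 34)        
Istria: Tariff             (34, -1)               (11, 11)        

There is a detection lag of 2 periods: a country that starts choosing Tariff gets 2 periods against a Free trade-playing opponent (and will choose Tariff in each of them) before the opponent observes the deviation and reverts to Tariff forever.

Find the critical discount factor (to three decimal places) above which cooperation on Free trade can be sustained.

The best deviation is to choose Tariff for all 2 undetected periods, earning 34 each, then 11 forever once detected.
Deviation value: 34(1−β^2)/(1−β) + 11β^2/(1−β); cooperation value: 22/(1−β).
IC: 22 ≥ 34(1−β^2) + 11β^2 = 34 − 23β^2.
So β^2 ≥ 12/23, giving β ≥ (12/23)^(1/2) ≈ 0.722.

0.722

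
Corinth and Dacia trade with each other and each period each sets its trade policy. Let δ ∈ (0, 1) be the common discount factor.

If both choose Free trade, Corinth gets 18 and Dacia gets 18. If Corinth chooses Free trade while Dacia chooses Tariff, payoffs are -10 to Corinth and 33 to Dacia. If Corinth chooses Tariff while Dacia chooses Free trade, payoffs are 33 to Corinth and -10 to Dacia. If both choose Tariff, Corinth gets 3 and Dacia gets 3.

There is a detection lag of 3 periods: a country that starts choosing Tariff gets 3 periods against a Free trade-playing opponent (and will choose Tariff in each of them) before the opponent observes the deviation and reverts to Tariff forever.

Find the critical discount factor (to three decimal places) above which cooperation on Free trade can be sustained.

A deviator earns 33 for 3 periods, then 3 forever; cooperating earns 18 forever. Multiplying the IC by (1−δ):
18 ≥ 33(1−δ^3) + 3δ^3, so 30·δ^3 ≥ 15 and δ^3 ≥ 1/2.
δ ≥ (1/2)^(1/3) ≈ 0.794.

0.794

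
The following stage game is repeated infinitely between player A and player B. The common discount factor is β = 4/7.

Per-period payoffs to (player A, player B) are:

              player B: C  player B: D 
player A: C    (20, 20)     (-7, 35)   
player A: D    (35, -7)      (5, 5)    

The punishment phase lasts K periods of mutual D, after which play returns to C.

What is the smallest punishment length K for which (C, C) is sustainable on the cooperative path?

3

No profitable deviation requires (20−5)(β+…+β^K) ≥ 35−20, i.e. β+…+β^K ≥ 1 ≈ 1.0000.
With β = 4/7, the partial sums are K=1: 0.5714, K=2: 0.8980, K=3: 1.0845.
K = 3 is the first length at which the sum reaches 1.0000.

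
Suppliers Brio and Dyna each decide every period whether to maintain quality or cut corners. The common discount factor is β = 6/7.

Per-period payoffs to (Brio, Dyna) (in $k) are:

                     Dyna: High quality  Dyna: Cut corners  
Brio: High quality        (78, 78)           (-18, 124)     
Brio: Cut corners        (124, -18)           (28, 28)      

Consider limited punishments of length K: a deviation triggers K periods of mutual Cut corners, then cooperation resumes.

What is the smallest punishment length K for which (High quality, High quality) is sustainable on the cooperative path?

IC: β(1−β^K)/(1−β) ≥ (124−78)/(78−28) = 23/25.
With β = 6/7: need 1 − β^K ≥ 23/25·(1−6/7)/(6/7), i.e. β^K ≤ 0.8467.
Since (6/7)^1 = 0.8571 and (6/7)^2 = 0.7347, the smallest such K is 2.

2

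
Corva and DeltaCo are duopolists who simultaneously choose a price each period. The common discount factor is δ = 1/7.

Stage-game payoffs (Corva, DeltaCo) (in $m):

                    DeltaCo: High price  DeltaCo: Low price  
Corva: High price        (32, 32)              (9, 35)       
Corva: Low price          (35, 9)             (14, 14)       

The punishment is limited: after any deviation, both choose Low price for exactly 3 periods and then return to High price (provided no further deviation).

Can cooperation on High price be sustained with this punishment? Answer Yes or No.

A one-shot deviation gives 35 now, then 14 for 3 periods, then back to 32.
Gain from deviating: (35−32) today; loss: (32−14) in each of the next 3 periods.
No-deviation condition: (32−14)(δ+…+δ^3) ≥ 35−32, i.e. δ+…+δ^3 ≥ 1/6.
At δ = 1/7: δ+…+δ^3 = 0.1662 < 0.1667.
So cooperation is not sustainable.

No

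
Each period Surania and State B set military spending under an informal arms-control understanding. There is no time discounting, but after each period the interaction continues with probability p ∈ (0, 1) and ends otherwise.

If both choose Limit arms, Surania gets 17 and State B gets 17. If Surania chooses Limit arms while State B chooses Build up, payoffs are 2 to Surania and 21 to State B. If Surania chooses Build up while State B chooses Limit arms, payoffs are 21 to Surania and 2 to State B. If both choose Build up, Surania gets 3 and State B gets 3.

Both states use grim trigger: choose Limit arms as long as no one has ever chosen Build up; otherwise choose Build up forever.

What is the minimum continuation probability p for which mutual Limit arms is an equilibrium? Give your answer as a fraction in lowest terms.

Expected cooperation value is 17 + p·17 + p²·17 + … = 17/(1−p); deviation gives 21 + p·3/(1−p).
17 ≥ 21(1−p) + 3p ⇒ 18p ≥ 4 ⇒ p ≥ 4/18 = 2/9.

2/9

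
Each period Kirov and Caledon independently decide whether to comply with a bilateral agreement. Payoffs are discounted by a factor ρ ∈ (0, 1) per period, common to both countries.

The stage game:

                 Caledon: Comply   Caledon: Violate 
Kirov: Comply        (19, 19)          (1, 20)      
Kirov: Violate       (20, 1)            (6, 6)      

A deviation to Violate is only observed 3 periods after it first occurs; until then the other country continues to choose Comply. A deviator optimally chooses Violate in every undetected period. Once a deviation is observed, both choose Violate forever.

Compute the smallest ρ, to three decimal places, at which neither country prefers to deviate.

0.415

A deviator earns 20 for 3 periods, then 6 forever; cooperating earns 19 forever. Multiplying the IC by (1−ρ):
19 ≥ 20(1−ρ^3) + 6ρ^3, so 14·ρ^3 ≥ 1 and ρ^3 ≥ 1/14.
ρ ≥ (1/14)^(1/3) ≈ 0.415.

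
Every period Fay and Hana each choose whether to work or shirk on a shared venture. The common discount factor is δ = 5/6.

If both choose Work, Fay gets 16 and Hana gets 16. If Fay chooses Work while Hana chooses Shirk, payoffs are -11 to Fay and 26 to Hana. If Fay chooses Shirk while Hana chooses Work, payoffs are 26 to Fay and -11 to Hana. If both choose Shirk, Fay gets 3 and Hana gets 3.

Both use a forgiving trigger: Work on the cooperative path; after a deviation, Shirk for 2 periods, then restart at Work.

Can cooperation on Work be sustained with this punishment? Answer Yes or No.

Yes

Comparing payoff streams over the 3 periods until play realigns: cooperate → 16(1+δ+…+δ^2); deviate → 26 + 3(δ+…+δ^2).
Cooperation is sustained iff (16−3)(δ+…+δ^2) ≥ 26−16.
δ+…+δ^2 = 5/6·(1−(5/6)^2)/(1−5/6) = 1.5278, and (26−16)/(16−3) = 0.7692.
1.5278 ≥ 0.7692, so cooperation is sustainable.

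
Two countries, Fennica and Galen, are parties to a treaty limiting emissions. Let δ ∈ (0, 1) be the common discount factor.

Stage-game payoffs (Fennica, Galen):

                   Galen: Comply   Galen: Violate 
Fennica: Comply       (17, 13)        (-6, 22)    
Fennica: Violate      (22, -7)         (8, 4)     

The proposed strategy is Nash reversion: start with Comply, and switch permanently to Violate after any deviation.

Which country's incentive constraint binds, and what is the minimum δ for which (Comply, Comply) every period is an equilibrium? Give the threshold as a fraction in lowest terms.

Fennica's threshold: (22−17)/(22−8) = 5/14.
Galen's threshold: (22−13)/(22−4) = 1/2.
5/14 < 1/2, so Galen binds and δ* = 1/2.

Galen; δ ≥ 1/2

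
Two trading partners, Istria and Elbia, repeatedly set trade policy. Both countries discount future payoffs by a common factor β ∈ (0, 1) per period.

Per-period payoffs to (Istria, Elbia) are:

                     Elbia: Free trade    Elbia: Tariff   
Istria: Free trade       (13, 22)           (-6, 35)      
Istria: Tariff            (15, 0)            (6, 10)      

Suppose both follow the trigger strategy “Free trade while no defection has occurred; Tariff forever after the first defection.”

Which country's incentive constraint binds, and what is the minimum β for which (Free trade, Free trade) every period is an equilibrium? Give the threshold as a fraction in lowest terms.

Elbia; β ≥ 13/25

Istria: cooperation gives 13 each period; deviation gives 15 once then 6 forever.
  13/(1−β) ≥ 15 + 6β/(1−β) ⇒ β ≥ 2/9.
Elbia: cooperation gives 22 each period; deviation gives 35 once then 10 forever.
  β ≥ 13/25.
Both must hold, so the binding constraint is Elbia's: β ≥ 13/25.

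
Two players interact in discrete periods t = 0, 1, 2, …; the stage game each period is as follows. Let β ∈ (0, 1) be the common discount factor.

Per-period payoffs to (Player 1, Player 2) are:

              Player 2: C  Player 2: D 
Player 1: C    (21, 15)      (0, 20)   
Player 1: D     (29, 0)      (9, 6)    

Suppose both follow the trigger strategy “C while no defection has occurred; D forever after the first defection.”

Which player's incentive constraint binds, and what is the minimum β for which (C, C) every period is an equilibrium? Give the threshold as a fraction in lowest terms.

Player 1; β ≥ 2/5

Player 1: cooperation gives 21 each period; deviation gives 29 once then 9 forever.
  21/(1−β) ≥ 29 + 9β/(1−β) ⇒ β ≥ 8/20 = 2/5.
Player 2: cooperation gives 15 each period; deviation gives 20 once then 6 forever.
  β ≥ 5/14.
Both must hold, so the binding constraint is Player 1's: β ≥ 2/5.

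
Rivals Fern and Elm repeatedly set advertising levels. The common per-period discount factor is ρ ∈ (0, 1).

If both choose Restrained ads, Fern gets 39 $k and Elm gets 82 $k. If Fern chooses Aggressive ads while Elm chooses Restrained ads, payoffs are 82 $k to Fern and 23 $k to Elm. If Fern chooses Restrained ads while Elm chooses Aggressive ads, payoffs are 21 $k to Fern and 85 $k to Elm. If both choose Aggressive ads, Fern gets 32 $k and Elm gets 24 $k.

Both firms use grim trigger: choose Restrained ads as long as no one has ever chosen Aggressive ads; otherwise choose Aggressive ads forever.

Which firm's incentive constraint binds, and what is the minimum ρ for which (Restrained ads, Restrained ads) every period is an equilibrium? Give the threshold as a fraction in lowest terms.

Fern; ρ ≥ 43/50

Fern's threshold: (82−39)/(82−32) = 43/50.
Elm's threshold: (85−82)/(85−24) = 3/61.
43/50 > 3/61, so Fern binds and ρ* = 43/50.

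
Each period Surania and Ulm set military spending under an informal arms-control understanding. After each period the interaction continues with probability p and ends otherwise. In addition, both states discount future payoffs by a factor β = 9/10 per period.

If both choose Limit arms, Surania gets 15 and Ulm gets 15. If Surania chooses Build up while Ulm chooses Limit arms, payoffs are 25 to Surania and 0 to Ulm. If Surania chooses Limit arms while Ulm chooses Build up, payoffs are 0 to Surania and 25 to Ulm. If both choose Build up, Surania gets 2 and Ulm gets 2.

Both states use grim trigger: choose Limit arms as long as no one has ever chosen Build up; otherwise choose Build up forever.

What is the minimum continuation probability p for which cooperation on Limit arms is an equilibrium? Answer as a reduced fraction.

Expected continuation weight on next period's payoff is β·p = 9/10·p, which plays the role of the discount factor.
Cooperation requires 9/10·p ≥ (25−15)/(25−2) = 10/23, hence p ≥ 100/207.

100/207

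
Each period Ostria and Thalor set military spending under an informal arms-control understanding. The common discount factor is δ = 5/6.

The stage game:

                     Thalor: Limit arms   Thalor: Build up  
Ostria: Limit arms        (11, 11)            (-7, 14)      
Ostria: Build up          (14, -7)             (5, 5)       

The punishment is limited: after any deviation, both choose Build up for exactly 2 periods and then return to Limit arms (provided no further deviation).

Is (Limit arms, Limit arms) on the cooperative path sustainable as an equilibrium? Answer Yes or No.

Yes

IC: δ+…+δ^2 ≥ (14−11)/(11−5) = 1/2.
At δ = 5/6: partial sum = 1.5278 ≥ 0.5000. Cooperation sustainable.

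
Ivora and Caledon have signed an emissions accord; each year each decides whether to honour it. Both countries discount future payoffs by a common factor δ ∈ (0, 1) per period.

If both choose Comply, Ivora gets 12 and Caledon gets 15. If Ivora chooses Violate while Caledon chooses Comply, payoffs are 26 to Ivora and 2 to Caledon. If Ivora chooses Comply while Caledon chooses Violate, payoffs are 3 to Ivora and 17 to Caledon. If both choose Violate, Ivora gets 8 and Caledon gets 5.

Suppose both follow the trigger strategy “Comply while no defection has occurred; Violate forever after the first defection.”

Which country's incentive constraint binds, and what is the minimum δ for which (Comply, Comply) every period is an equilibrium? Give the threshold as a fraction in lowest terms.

Ivora; δ ≥ 7/9

Ivora's threshold: (26−12)/(26−8) = 7/9.
Caledon's threshold: (17−15)/(17−5) = 1/6.
7/9 > 1/6, so Ivora binds and δ* = 7/9.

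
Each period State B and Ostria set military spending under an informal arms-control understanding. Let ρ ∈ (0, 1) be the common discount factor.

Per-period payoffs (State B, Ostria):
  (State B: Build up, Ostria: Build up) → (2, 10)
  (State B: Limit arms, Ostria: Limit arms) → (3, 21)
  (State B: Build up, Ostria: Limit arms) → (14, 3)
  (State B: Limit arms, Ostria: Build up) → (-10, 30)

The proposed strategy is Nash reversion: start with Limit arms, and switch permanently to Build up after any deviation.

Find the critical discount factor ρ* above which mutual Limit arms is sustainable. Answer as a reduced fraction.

For State B: deviation gain 14−3 = 11, per-period punishment loss 3−2 = 1. IC gives ρ ≥ 11/12.
For Ostria: gain 9, loss 11 per period, so ρ ≥ 9/20.
The tighter constraint is State B's, so cooperation needs ρ ≥ 11/12.

11/12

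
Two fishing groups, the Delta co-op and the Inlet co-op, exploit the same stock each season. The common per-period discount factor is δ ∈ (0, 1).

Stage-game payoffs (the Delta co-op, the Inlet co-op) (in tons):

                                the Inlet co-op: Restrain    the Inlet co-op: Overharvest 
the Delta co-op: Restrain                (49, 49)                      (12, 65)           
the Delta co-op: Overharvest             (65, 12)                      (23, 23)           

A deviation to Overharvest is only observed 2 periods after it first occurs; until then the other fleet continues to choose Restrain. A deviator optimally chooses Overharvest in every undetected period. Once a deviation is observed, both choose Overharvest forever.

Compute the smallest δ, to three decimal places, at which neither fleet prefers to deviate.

0.617

A deviator earns 65 for 2 periods, then 23 forever; cooperating earns 49 forever. Multiplying the IC by (1−δ):
49 ≥ 65(1−δ^2) + 23δ^2, so 42·δ^2 ≥ 16 and δ^2 ≥ 8/21.
δ ≥ (8/21)^(1/2) ≈ 0.617.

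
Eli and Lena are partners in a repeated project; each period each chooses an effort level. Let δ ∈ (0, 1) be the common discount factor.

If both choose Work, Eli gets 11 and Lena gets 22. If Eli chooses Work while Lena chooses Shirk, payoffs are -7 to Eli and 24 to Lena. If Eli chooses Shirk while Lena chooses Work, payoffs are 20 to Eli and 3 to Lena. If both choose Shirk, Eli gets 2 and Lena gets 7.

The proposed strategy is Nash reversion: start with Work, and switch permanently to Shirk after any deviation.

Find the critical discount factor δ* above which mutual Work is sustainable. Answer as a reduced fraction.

1/2

Eli: cooperation gives 11 each period; deviation gives 20 once then 2 forever.
  11/(1−δ) ≥ 20 + 2δ/(1−δ) ⇒ δ ≥ 9/18 = 1/2.
Lena: cooperation gives 22 each period; deviation gives 24 once then 7 forever.
  δ ≥ 2/17.
Both must hold, so the binding constraint is Eli's: δ ≥ 1/2.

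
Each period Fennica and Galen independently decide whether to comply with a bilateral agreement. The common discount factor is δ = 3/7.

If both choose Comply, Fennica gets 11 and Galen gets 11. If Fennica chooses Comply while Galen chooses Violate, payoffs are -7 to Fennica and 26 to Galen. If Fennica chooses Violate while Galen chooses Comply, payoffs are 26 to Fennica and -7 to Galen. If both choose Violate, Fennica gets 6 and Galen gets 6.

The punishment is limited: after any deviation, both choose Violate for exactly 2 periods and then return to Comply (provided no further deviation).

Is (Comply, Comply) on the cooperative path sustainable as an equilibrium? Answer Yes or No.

Comparing payoff streams over the 3 periods until play realigns: cooperate → 11(1+δ+…+δ^2); deviate → 26 + 6(δ+…+δ^2).
Cooperation is sustained iff (11−6)(δ+…+δ^2) ≥ 26−11.
δ+…+δ^2 = 3/7·(1−(3/7)^2)/(1−3/7) = 0.6122, and (26−11)/(11−6) = 3.0000.
0.6122 < 3.0000, so cooperation is not sustainable.

No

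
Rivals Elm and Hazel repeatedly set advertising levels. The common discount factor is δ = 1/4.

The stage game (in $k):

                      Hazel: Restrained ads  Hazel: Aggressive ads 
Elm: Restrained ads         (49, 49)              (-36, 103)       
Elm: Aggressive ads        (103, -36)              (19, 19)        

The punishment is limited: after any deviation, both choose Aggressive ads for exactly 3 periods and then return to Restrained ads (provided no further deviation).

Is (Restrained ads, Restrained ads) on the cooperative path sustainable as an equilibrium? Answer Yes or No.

A one-shot deviation gives 103 now, then 19 for 3 periods, then back to 49.
Gain from deviating: (103−49) today; loss: (49−19) in each of the next 3 periods.
No-deviation condition: (49−19)(δ+…+δ^3) ≥ 103−49, i.e. δ+…+δ^3 ≥ 9/5.
At δ = 1/4: δ+…+δ^3 = 0.3281 < 1.8000.
So cooperation is not sustainable.

No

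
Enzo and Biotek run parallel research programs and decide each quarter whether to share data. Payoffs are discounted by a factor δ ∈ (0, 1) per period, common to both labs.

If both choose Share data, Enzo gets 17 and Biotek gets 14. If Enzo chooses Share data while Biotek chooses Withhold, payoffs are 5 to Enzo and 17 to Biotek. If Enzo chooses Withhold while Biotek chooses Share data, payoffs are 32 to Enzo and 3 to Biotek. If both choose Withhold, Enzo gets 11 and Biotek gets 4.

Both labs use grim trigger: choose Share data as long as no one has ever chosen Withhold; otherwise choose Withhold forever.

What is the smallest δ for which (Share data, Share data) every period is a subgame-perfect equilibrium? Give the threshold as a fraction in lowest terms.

Enzo's threshold: (32−17)/(32−11) = 5/7.
Biotek's threshold: (17−14)/(17−4) = 3/13.
5/7 > 3/13, so Enzo binds and δ* = 5/7.

5/7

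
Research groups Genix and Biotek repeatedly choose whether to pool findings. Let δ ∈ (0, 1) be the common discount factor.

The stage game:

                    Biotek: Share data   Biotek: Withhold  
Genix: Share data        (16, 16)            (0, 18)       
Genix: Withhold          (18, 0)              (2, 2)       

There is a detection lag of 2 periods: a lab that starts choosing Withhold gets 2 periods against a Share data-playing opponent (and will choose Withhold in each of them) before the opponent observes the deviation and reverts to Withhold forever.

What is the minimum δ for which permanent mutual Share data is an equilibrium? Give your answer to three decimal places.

0.354

A deviator earns 18 for 2 periods, then 2 forever; cooperating earns 16 forever. Multiplying the IC by (1−δ):
16 ≥ 18(1−δ^2) + 2δ^2, so 16·δ^2 ≥ 2 and δ^2 ≥ 1/8.
δ ≥ (1/8)^(1/2) ≈ 0.354.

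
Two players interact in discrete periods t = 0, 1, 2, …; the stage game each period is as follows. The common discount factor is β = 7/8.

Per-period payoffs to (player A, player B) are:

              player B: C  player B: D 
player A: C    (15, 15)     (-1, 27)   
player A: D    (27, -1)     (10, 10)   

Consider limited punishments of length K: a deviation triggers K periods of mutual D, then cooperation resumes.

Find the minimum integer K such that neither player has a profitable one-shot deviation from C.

No profitable deviation requires (15−10)(β+…+β^K) ≥ 27−15, i.e. β+…+β^K ≥ 12/5 ≈ 2.4000.
With β = 7/8, the partial sums are K=1: 0.8750, K=2: 1.6406, K=3: 2.3105, K=4: 2.8967.
K = 4 is the first length at which the sum reaches 2.4000.

4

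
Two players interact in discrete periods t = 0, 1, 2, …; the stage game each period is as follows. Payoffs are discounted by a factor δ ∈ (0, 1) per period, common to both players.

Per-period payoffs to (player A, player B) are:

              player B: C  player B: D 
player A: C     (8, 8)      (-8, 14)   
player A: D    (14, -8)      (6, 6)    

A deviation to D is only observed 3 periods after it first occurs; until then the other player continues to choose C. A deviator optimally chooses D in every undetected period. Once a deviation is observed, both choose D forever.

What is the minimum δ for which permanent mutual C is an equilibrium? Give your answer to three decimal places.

A deviator earns 14 for 3 periods, then 6 forever; cooperating earns 8 forever. Multiplying the IC by (1−δ):
8 ≥ 14(1−δ^3) + 6δ^3, so 8·δ^3 ≥ 6 and δ^3 ≥ 3/4.
δ ≥ (3/4)^(1/3) ≈ 0.909.

0.909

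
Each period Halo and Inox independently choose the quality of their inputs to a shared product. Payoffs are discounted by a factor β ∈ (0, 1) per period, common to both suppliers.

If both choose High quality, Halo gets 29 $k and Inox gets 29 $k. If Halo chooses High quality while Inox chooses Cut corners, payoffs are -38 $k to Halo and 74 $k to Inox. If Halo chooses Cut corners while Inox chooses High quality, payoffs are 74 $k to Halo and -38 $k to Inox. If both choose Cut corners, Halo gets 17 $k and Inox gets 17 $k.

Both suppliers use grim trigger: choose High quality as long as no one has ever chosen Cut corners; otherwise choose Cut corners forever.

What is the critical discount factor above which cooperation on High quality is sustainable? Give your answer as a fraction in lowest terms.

15/19

One-period gain from deviating is 74 − 29 = 45. The loss is 29 − 17 = 12 in every subsequent period, with present value 12·β/(1−β).
Deviation is unprofitable when 12·β/(1−β) ≥ 45, i.e. β/(1−β) ≥ 15/4.
Equivalently β ≥ 45/(45+12) = 15/19.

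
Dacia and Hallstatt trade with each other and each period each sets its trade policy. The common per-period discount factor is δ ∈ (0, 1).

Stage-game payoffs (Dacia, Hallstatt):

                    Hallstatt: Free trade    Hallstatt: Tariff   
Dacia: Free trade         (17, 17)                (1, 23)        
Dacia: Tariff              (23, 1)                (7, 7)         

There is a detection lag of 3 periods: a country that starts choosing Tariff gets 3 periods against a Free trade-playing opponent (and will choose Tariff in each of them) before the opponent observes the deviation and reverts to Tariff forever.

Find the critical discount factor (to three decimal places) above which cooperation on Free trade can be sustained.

0.721

A deviator earns 23 for 3 periods, then 7 forever; cooperating earns 17 forever. Multiplying the IC by (1−δ):
17 ≥ 23(1−δ^3) + 7δ^3, so 16·δ^3 ≥ 6 and δ^3 ≥ 3/8.
δ ≥ (3/8)^(1/3) ≈ 0.721.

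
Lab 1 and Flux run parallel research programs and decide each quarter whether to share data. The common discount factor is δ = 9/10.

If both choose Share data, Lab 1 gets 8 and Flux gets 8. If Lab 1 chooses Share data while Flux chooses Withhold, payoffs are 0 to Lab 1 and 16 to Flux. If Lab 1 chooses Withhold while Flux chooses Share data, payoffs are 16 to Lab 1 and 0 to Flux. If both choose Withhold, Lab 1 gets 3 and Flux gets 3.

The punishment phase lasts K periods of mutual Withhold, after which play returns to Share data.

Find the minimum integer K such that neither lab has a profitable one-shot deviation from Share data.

2

Need Σ_{k=1}^{K} δ^k ≥ (16−8)/(8−3) = 1.6000 at δ = 9/10.
At K = 1 the sum is 0.9000 < 1.6000; at K = 2 it is 1.7100 ≥ 1.6000.
So the minimum punishment length is K = 2.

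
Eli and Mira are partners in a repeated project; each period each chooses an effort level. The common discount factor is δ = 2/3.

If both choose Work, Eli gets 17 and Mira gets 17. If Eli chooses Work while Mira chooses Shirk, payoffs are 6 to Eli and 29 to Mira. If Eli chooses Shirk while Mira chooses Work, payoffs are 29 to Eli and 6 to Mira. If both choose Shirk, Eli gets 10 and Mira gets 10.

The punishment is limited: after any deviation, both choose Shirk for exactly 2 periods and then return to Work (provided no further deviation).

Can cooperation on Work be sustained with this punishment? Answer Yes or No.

A one-shot deviation gives 29 now, then 10 for 2 periods, then back to 17.
Gain from deviating: (29−17) today; loss: (17−10) in each of the next 2 periods.
No-deviation condition: (17−10)(δ+…+δ^2) ≥ 29−17, i.e. δ+…+δ^2 ≥ 12/7.
At δ = 2/3: δ+…+δ^2 = 1.1111 < 1.7143.
So cooperation is not sustainable.

No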